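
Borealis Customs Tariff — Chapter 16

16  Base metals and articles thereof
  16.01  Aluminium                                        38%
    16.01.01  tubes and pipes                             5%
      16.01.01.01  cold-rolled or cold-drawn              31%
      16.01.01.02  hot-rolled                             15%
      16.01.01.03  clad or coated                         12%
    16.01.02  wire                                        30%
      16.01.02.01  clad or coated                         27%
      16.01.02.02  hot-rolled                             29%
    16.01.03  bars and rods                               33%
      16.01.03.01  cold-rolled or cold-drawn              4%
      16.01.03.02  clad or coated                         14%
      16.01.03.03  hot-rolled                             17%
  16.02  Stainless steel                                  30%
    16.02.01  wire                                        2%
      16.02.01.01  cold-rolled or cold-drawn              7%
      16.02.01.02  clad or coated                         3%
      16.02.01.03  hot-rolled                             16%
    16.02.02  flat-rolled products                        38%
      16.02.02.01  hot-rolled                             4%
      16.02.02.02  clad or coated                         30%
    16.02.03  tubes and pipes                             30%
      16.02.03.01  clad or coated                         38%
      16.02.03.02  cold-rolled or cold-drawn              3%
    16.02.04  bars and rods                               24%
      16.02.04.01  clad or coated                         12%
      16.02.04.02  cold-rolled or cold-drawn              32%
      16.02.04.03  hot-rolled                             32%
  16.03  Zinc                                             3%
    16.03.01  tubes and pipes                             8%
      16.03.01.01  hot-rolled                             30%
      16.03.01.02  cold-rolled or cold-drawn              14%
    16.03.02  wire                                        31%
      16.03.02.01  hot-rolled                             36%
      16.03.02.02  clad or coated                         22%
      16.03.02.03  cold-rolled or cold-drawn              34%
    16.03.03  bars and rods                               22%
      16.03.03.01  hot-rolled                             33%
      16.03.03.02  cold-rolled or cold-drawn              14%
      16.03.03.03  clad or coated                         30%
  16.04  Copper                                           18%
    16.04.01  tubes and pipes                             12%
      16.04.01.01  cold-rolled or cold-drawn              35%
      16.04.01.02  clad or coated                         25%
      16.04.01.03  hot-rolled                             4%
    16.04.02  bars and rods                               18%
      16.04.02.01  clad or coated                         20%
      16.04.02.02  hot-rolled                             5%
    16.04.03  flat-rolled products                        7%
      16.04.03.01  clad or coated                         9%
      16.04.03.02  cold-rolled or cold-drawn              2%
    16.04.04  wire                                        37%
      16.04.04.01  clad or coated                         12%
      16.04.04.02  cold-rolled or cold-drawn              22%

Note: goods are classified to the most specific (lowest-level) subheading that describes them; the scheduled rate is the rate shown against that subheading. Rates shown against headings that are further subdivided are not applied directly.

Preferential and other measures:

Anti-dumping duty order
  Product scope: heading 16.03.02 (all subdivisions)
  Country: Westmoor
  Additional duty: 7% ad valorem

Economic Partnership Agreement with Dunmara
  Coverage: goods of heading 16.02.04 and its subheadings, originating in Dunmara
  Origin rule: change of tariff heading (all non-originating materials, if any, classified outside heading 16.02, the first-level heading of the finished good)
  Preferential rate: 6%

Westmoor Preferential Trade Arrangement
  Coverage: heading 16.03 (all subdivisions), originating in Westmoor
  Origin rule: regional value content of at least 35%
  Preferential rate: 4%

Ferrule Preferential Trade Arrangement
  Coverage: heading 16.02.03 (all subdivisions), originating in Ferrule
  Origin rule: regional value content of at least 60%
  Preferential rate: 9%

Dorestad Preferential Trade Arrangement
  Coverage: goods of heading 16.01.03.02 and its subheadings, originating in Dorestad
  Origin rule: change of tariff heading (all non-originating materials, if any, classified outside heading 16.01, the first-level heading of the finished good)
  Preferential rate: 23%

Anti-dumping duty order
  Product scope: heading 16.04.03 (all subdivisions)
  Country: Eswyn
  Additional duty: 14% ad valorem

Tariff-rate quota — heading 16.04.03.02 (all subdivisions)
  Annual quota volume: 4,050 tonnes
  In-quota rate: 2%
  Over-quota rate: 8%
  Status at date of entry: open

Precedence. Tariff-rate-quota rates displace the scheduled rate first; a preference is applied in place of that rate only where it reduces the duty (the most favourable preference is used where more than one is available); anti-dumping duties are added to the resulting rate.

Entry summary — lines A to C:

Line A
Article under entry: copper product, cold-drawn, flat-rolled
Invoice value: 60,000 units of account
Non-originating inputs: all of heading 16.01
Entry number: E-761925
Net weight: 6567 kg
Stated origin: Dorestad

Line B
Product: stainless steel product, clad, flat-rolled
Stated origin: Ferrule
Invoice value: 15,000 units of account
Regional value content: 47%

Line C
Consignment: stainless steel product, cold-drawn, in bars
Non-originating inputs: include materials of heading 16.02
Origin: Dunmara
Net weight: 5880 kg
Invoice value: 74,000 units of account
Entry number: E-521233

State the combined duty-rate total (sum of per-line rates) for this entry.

Line A: copper → 16.04; flat-rolled → 16.04.03; cold-drawn → 16.04.03.02. Scheduled 2%. quota on 16.04.03.02 open → in-quota 2%; Dorestad agreement on 16.01.03.02: 16.04.03.02 not covered. → 2%.
Line B: stainless steel → 16.02; flat-rolled → 16.02.02; clad → 16.02.02.02. Scheduled 30%. Ferrule agreement on 16.02.03: 16.02.02.02 not covered. → 30%.
Line C: stainless steel → 16.02; in bars → 16.02.04; cold-drawn → 16.02.04.02. Scheduled 32%. Dunmara agreement on 16.02.04: CTH not met. → 32%.
Sum: 2% + 30% + 32% = 64%.

64%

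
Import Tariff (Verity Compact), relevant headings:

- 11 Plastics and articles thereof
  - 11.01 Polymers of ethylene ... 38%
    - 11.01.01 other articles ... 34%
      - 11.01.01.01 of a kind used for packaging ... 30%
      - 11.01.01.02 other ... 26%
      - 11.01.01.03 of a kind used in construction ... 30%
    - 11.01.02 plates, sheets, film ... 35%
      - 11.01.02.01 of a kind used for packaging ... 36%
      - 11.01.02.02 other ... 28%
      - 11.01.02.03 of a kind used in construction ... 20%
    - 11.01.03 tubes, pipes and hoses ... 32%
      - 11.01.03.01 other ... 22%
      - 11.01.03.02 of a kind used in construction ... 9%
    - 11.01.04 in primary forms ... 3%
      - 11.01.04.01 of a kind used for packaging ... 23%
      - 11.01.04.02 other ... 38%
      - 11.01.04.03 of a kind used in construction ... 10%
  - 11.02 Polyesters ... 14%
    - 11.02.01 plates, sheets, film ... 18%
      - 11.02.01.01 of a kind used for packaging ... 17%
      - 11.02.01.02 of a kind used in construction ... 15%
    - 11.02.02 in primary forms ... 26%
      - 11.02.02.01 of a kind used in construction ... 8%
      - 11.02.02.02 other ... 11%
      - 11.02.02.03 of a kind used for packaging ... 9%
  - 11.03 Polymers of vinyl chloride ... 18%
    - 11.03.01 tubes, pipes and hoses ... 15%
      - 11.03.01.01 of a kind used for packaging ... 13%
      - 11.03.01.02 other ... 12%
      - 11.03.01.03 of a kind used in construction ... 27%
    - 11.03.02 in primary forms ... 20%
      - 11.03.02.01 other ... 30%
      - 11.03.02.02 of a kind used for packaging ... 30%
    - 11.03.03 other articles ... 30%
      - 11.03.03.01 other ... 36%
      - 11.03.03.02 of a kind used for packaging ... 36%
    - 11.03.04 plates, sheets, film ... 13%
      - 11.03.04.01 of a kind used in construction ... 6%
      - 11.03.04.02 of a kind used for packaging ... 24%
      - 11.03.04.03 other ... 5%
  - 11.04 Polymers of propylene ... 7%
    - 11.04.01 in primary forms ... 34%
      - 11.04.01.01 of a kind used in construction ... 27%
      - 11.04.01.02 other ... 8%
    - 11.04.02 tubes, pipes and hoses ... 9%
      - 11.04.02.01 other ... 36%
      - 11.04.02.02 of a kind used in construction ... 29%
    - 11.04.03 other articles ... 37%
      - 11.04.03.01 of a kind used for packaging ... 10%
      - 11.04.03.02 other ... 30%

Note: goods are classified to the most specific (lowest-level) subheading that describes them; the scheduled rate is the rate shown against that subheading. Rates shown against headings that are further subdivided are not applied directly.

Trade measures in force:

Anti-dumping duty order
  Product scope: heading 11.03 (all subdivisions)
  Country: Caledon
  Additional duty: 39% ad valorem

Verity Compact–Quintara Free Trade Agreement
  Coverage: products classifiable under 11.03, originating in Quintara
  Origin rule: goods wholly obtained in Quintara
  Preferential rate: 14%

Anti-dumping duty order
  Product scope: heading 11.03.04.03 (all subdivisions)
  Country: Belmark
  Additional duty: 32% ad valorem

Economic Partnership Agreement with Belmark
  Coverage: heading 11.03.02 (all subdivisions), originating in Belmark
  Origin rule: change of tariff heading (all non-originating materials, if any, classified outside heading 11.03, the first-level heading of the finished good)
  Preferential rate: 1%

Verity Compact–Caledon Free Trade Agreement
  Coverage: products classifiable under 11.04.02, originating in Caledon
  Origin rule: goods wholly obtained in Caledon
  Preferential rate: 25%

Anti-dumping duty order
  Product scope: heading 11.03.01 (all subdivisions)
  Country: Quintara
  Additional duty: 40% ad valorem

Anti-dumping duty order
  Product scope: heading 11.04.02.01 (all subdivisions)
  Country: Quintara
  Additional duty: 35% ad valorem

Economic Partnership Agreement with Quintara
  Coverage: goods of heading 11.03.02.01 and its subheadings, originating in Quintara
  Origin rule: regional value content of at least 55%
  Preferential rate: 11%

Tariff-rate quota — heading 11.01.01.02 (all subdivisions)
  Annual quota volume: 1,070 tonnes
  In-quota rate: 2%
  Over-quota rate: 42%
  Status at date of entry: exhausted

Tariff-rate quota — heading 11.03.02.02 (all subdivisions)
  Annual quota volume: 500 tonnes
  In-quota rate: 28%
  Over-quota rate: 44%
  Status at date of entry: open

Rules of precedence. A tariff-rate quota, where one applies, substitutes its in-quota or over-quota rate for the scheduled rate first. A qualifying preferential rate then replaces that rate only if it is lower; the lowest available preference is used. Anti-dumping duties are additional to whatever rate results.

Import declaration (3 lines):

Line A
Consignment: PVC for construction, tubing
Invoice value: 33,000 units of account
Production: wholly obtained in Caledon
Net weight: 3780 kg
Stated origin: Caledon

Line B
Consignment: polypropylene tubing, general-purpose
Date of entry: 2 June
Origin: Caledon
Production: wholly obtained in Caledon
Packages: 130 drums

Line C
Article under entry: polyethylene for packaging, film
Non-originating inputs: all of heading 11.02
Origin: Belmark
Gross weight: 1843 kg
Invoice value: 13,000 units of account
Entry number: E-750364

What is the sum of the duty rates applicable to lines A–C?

127%

Line A: PVC → 11.03; tubing → 11.03.01; for construction → 11.03.01.03. Scheduled 27%. Caledon agreement on 11.04.02: 11.03.01.03 not covered; anti-dumping (Caledon, 11.03): +39%; total 27% + 39% = 66%. → 66%.
Line B: polypropylene → 11.04; tubing → 11.04.02; general-purpose → 11.04.02.01. Scheduled 36%. Caledon agreement on 11.04.02: wholly obtained → 25% available; preferential 25%. → 25%.
Line C: polyethylene → 11.01; film → 11.01.02; for packaging → 11.01.02.01. Scheduled 36%. Belmark agreement on 11.03.02: 11.01.02.01 not covered. → 36%.
Sum: 66% + 25% + 36% = 127%.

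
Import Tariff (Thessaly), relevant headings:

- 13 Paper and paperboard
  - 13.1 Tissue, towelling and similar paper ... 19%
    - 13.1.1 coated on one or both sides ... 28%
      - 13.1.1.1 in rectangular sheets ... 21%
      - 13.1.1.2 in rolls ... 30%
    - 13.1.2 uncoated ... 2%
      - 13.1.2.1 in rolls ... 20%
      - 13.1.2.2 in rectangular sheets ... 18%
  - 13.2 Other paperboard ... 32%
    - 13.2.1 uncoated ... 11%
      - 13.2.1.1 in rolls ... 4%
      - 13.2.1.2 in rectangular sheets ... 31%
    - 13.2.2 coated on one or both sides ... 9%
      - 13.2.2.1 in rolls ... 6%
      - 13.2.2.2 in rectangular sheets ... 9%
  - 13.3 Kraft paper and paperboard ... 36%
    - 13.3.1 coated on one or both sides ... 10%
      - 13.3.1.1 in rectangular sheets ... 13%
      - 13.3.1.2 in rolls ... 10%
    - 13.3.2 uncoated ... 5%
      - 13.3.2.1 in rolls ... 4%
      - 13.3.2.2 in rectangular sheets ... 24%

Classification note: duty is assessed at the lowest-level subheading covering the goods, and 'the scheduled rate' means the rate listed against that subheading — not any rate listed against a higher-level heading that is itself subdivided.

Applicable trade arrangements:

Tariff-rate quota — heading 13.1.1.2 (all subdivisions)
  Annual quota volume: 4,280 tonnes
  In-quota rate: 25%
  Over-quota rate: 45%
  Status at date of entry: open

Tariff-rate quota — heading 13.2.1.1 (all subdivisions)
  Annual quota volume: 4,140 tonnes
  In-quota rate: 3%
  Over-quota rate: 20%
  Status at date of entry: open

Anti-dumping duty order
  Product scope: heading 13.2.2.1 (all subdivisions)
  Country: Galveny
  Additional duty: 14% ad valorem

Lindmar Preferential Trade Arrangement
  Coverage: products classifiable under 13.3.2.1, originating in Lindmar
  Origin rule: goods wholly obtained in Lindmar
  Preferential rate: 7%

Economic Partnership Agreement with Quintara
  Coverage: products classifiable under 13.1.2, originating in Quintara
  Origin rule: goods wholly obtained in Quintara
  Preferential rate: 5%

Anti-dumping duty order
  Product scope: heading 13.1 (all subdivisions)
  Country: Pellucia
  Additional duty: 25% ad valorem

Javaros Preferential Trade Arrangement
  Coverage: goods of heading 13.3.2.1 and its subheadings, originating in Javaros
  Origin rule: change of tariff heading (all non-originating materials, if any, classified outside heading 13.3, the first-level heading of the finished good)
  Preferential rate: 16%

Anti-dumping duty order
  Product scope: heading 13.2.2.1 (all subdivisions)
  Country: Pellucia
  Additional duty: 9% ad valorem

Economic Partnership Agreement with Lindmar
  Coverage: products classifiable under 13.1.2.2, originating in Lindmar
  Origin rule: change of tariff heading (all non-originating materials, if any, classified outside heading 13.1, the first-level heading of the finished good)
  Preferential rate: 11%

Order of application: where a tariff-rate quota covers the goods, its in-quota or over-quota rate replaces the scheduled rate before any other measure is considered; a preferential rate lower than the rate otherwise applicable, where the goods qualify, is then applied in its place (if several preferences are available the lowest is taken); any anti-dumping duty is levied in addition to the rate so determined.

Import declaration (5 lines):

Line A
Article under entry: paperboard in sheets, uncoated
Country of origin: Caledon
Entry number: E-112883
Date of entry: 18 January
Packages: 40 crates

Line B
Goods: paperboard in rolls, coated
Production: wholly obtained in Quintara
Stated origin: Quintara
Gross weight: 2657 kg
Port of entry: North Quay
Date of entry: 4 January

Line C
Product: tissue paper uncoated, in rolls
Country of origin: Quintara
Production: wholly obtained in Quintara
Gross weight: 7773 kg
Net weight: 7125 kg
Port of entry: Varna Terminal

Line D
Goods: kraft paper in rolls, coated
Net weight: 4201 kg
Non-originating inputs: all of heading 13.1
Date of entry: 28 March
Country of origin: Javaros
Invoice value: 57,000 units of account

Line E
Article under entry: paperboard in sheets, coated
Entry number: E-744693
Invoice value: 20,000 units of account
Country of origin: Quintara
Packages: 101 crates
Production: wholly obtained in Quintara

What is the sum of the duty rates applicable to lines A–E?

61%

Line A: paperboard → 13.2; uncoated → 13.2.1; in sheets → 13.2.1.2. Scheduled 31%. No special measure applies. → 31%.
Line B: paperboard → 13.2; coated → 13.2.2; in rolls → 13.2.2.1. Scheduled 6%. Quintara agreement on 13.1.2: 13.2.2.1 not covered. → 6%.
Line C: tissue paper → 13.1; uncoated → 13.1.2; in rolls → 13.1.2.1. Scheduled 20%. Quintara agreement on 13.1.2: wholly obtained → 5% available; preferential 5%. → 5%.
Line D: kraft paper → 13.3; coated → 13.3.1; in rolls → 13.3.1.2. Scheduled 10%. Javaros agreement on 13.3.2.1: 13.3.1.2 not covered. → 10%.
Line E: paperboard → 13.2; coated → 13.2.2; in sheets → 13.2.2.2. Scheduled 9%. Quintara agreement on 13.1.2: 13.2.2.2 not covered. → 9%.
Sum: 31% + 6% + 5% + 10% + 9% = 61%.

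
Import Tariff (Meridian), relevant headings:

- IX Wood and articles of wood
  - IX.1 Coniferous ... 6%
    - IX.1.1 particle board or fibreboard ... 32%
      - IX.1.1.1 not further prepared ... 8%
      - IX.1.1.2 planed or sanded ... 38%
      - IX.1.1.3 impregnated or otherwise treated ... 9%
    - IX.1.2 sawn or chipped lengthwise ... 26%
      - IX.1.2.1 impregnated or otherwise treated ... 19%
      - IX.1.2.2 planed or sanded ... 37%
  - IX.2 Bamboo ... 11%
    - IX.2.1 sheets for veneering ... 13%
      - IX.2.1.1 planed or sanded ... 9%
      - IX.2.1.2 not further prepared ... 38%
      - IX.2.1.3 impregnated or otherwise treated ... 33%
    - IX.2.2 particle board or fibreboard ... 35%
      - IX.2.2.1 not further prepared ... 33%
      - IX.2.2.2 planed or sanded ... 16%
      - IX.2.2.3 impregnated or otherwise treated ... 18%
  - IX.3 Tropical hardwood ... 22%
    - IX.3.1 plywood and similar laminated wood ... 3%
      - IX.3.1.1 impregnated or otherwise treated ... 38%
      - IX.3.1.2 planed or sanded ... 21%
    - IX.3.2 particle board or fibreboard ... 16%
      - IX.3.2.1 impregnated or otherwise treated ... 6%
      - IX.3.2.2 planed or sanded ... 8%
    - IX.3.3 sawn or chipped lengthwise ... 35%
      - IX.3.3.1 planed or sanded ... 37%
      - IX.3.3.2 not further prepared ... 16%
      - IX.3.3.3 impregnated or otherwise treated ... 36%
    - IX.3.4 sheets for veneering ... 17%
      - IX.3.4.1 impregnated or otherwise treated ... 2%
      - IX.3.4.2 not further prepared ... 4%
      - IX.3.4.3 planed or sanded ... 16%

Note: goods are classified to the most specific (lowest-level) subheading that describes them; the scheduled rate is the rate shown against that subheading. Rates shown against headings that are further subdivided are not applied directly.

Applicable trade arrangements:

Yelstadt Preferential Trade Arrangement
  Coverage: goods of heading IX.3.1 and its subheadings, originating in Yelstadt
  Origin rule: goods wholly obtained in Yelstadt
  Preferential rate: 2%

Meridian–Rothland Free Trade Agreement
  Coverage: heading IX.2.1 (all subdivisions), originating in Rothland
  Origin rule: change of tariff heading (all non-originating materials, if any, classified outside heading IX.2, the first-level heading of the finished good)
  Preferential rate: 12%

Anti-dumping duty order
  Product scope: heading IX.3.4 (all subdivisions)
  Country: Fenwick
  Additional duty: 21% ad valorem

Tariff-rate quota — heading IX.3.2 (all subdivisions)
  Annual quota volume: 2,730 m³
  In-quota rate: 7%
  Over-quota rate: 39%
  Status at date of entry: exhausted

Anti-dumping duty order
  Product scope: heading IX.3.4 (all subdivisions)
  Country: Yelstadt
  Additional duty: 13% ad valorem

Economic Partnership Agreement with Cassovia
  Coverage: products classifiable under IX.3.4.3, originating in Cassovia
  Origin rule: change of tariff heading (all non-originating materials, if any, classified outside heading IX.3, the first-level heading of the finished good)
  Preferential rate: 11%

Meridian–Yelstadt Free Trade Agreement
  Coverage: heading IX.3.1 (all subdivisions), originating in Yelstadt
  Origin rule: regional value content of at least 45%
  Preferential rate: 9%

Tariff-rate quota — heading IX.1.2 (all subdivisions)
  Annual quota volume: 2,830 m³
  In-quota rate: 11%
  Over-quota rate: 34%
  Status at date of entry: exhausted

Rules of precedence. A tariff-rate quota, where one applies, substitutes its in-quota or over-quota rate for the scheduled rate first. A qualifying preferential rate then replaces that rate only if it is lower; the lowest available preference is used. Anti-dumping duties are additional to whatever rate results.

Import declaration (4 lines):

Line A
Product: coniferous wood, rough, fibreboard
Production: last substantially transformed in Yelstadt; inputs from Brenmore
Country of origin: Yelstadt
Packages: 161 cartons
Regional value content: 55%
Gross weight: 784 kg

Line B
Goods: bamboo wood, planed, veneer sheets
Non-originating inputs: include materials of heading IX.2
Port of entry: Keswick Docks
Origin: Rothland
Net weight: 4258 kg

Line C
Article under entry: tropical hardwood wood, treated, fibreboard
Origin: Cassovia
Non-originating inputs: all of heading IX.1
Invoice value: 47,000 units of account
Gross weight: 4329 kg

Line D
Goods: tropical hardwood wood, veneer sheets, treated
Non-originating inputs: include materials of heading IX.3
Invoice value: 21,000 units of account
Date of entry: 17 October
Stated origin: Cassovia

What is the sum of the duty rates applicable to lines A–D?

Line A: coniferous → IX.1; fibreboard → IX.1.1; rough → IX.1.1.1. Scheduled 8%. Yelstadt agreement on IX.3.1: IX.1.1.1 not covered; Yelstadt agreement on IX.3.1: IX.1.1.1 not covered. → 8%.
Line B: bamboo → IX.2; veneer sheets → IX.2.1; planed → IX.2.1.1. Scheduled 9%. Rothland agreement on IX.2.1: CTH not met. → 9%.
Line C: tropical hardwood → IX.3; fibreboard → IX.3.2; treated → IX.3.2.1. Scheduled 6%. quota on IX.3.2 exhausted → over-quota 39%; Cassovia agreement on IX.3.4.3: IX.3.2.1 not covered. → 39%.
Line D: tropical hardwood → IX.3; veneer sheets → IX.3.4; treated → IX.3.4.1. Scheduled 2%. Cassovia agreement on IX.3.4.3: IX.3.4.1 not covered. → 2%.
Sum: 8% + 9% + 39% + 2% = 58%.

58%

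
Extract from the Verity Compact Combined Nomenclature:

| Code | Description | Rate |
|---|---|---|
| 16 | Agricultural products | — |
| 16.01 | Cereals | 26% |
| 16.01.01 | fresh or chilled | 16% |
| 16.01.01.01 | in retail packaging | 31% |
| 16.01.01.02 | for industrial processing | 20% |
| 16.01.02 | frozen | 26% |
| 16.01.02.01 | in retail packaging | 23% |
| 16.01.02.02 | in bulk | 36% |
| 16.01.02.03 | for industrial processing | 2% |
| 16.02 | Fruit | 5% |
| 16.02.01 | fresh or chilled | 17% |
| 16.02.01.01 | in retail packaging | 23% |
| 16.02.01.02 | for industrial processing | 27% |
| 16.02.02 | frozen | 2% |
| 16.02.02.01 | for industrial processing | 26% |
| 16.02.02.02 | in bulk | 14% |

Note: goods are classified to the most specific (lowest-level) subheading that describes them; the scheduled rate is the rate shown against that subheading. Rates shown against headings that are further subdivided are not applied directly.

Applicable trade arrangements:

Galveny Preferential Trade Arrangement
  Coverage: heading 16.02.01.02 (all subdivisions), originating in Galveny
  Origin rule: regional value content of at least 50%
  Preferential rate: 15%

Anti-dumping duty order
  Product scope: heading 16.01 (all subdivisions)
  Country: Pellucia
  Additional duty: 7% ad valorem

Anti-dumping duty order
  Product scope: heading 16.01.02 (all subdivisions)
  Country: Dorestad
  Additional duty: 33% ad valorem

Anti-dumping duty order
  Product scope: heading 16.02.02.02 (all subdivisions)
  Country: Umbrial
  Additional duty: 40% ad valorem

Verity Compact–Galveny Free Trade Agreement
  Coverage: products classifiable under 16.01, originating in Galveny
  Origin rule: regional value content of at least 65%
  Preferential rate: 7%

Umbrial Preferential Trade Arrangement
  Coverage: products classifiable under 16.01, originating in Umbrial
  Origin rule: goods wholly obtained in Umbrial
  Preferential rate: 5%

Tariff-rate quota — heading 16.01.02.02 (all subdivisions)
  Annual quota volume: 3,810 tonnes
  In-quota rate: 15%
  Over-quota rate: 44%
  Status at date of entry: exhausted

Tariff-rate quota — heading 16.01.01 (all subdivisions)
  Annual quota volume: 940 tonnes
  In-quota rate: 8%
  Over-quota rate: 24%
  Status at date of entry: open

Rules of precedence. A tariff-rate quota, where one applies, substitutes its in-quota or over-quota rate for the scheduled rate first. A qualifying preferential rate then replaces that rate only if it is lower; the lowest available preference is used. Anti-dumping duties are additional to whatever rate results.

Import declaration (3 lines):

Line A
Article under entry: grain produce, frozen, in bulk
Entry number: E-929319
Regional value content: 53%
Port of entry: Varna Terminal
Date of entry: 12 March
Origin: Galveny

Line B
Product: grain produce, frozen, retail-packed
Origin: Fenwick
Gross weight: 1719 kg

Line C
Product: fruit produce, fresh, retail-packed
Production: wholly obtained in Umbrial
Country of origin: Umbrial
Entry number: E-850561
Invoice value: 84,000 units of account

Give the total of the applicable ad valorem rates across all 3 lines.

90%

Line A: grain → 16.01; frozen → 16.01.02; in bulk → 16.01.02.02. Scheduled 36%. quota on 16.01.02.02 exhausted → over-quota 44%; Galveny agreement on 16.02.01.02: 16.01.02.02 not covered; Galveny agreement on 16.01: RVC < 65%. → 44%.
Line B: grain → 16.01; frozen → 16.01.02; retail-packed → 16.01.02.01. Scheduled 23%. No special measure applies. → 23%.
Line C: fruit → 16.02; fresh → 16.02.01; retail-packed → 16.02.01.01. Scheduled 23%. Umbrial agreement on 16.01: 16.02.01.01 not covered. → 23%.
Sum: 44% + 23% + 23% = 90%.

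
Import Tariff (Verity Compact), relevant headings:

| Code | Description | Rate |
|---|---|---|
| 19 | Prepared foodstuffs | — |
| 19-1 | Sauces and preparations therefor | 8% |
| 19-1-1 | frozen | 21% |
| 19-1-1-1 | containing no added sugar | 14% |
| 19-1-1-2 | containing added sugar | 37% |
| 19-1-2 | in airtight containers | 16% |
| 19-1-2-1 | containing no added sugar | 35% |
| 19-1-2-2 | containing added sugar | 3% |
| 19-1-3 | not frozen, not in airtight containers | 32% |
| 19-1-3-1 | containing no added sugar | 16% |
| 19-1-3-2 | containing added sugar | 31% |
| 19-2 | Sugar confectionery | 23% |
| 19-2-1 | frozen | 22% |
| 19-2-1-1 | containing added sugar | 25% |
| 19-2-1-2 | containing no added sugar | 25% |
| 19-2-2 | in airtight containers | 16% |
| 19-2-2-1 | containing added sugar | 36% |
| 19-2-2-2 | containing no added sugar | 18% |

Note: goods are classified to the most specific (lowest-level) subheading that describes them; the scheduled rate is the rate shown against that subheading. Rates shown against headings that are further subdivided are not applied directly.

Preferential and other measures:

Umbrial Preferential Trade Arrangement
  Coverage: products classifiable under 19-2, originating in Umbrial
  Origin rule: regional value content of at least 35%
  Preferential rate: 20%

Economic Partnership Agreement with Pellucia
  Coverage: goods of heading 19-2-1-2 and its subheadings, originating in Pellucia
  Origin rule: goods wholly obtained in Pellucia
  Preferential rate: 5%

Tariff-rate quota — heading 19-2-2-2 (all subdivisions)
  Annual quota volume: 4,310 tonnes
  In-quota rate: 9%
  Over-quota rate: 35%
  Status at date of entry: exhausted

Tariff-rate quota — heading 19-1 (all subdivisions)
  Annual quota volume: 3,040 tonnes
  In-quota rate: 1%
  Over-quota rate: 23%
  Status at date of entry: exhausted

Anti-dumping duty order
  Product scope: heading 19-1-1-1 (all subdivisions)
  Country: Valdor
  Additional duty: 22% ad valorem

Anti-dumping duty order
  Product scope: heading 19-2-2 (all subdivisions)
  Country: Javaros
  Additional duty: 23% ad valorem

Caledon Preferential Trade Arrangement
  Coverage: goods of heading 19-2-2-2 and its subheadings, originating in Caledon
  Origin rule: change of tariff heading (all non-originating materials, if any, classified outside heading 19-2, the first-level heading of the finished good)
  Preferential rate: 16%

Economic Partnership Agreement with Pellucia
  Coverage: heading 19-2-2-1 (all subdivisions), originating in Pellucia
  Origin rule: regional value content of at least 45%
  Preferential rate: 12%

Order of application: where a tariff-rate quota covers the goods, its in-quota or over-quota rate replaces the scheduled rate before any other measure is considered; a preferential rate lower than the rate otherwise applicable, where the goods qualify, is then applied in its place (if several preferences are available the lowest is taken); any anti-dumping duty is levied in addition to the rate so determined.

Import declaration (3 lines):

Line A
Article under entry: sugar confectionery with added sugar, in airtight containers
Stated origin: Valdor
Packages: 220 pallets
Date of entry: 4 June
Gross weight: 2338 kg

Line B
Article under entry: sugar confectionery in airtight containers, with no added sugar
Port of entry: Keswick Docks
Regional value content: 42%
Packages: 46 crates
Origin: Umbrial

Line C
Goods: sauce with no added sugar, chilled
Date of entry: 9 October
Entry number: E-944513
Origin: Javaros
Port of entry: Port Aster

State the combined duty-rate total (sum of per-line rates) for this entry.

79%

Line A: sugar confectionery → 19-2; in airtight containers → 19-2-2; with added sugar → 19-2-2-1. Scheduled 36%. No special measure applies. → 36%.
Line B: sugar confectionery → 19-2; in airtight containers → 19-2-2; with no added sugar → 19-2-2-2. Scheduled 18%. quota on 19-2-2-2 exhausted → over-quota 35%; Umbrial agreement on 19-2: RVC ≥ 35% → 20% available; preferential 20%. → 20%.
Line C: sauce → 19-1; chilled → 19-1-3; with no added sugar → 19-1-3-1. Scheduled 16%. quota on 19-1 exhausted → over-quota 23%. → 23%.
Sum: 36% + 20% + 23% = 79%.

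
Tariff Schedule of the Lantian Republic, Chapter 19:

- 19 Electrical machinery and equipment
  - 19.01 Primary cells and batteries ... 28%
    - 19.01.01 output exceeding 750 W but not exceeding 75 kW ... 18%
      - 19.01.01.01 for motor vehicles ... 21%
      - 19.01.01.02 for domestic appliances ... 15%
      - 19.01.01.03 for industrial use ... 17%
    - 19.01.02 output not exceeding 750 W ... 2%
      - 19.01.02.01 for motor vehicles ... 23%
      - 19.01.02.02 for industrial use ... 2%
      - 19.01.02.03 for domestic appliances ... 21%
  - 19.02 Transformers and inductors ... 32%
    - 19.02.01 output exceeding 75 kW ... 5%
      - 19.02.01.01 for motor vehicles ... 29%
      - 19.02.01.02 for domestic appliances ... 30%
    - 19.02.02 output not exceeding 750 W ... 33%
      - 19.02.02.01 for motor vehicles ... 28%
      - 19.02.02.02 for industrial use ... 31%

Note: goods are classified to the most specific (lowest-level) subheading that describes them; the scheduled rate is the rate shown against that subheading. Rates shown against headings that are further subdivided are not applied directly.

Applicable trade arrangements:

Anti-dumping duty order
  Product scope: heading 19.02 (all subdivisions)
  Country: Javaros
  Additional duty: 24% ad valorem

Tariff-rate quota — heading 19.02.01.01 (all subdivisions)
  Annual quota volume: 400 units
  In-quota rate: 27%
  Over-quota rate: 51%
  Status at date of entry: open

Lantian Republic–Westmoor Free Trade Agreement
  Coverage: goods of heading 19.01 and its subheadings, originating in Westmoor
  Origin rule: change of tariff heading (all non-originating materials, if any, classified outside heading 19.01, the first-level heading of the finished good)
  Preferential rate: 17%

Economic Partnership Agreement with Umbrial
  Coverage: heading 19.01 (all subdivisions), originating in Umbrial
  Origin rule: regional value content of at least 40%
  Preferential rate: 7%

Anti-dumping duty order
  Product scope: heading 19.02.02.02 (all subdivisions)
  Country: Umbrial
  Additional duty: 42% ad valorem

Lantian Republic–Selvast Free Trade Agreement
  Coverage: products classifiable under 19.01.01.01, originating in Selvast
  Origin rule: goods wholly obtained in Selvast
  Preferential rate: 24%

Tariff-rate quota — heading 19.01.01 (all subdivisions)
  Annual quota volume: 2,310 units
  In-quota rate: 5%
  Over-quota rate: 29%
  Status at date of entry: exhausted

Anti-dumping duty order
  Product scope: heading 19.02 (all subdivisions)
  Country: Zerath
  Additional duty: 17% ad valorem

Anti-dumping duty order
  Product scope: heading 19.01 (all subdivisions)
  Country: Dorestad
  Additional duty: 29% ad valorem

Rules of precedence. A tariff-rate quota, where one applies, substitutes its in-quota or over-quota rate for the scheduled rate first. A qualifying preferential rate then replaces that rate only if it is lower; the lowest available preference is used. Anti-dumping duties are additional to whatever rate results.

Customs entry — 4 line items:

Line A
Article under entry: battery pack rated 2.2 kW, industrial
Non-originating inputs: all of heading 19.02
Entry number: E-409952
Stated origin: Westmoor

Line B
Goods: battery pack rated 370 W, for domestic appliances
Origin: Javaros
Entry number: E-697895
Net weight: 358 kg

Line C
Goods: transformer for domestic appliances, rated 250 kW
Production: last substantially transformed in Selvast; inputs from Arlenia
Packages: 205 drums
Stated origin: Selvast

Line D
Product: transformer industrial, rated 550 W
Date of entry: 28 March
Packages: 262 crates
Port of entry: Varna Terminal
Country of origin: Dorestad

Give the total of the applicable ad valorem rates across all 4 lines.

99%

Line A: battery pack → 19.01; rated 2.2 kW → 19.01.01; industrial → 19.01.01.03. Scheduled 17%. quota on 19.01.01 exhausted → over-quota 29%; Westmoor agreement on 19.01: CTH met → 17% available; preferential 17%. → 17%.
Line B: battery pack → 19.01; rated 370 W → 19.01.02; for domestic appliances → 19.01.02.03. Scheduled 21%. No special measure applies. → 21%.
Line C: transformer → 19.02; rated 250 kW → 19.02.01; for domestic appliances → 19.02.01.02. Scheduled 30%. Selvast agreement on 19.01.01.01: 19.02.01.02 not covered. → 30%.
Line D: transformer → 19.02; rated 550 W → 19.02.02; industrial → 19.02.02.02. Scheduled 31%. No special measure applies. → 31%.
Sum: 17% + 21% + 30% + 31% = 99%.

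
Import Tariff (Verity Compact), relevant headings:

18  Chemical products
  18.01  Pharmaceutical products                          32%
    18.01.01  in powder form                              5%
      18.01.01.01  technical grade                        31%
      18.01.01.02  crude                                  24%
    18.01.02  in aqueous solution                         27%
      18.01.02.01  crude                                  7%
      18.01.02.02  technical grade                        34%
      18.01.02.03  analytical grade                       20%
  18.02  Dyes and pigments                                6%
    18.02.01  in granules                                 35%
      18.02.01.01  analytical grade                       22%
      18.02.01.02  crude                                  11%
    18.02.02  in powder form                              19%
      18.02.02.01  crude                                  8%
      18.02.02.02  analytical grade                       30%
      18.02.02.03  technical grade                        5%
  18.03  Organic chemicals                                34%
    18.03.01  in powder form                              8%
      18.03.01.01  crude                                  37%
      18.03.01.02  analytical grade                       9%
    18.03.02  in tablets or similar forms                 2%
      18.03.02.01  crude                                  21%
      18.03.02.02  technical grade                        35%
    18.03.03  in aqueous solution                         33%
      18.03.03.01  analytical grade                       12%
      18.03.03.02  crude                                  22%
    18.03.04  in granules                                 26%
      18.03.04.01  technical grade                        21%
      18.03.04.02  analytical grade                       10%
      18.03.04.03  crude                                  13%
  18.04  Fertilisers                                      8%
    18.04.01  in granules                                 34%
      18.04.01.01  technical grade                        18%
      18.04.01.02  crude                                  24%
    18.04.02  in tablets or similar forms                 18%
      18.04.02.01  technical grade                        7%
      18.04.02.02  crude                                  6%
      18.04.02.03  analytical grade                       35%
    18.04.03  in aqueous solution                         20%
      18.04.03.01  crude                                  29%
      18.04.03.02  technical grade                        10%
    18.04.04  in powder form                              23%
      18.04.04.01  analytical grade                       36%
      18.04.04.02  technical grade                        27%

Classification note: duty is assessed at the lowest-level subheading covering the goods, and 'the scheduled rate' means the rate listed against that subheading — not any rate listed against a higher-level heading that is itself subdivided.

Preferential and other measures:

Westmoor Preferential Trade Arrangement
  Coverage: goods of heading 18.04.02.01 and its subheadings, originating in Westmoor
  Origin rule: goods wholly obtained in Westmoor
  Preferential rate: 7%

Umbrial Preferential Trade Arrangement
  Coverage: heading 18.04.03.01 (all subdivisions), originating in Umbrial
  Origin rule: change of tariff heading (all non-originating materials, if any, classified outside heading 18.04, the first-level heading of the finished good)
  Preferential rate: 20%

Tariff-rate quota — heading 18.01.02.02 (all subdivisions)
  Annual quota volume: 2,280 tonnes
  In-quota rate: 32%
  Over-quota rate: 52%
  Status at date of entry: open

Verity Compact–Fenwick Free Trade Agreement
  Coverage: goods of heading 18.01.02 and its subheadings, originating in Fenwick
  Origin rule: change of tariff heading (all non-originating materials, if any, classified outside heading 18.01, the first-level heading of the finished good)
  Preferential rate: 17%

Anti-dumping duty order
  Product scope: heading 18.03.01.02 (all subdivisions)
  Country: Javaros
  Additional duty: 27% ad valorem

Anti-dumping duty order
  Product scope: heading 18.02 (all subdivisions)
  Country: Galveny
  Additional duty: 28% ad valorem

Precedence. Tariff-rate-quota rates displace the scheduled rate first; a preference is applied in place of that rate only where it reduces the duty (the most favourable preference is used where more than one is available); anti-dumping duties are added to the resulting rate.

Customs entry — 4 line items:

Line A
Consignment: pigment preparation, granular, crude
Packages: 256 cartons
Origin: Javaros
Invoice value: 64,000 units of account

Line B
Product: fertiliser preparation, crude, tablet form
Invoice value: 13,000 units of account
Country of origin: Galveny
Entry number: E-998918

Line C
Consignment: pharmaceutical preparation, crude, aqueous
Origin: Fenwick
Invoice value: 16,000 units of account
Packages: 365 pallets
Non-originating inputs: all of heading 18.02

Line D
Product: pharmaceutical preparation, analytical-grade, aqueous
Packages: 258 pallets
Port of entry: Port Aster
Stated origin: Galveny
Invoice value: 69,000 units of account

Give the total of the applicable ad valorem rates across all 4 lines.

44%

Line A: pigment → 18.02; granular → 18.02.01; crude → 18.02.01.02. Scheduled 11%. No special measure applies. → 11%.
Line B: fertiliser → 18.04; tablet form → 18.04.02; crude → 18.04.02.02. Scheduled 6%. No special measure applies. → 6%.
Line C: pharmaceutical → 18.01; aqueous → 18.01.02; crude → 18.01.02.01. Scheduled 7%. Fenwick agreement on 18.01.02: CTH met → 17% available; preference 17% not lower than 7% → no reduction. → 7%.
Line D: pharmaceutical → 18.01; aqueous → 18.01.02; analytical-grade → 18.01.02.03. Scheduled 20%. No special measure applies. → 20%.
Sum: 11% + 6% + 7% + 20% = 44%.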